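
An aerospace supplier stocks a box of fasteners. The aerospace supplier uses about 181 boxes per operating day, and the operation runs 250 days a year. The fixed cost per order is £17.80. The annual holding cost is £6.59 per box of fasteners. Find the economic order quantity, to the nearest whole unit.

Annual demand D = 181 × 250 = 45,250.
EOQ = √(2DS / H) = √(2 × 45,250 × 17.8 / 6.59).
= √(1,610,900 / 6.59) = √244,446.1305 ≈ 494.415.

Q* ≈ 494 boxes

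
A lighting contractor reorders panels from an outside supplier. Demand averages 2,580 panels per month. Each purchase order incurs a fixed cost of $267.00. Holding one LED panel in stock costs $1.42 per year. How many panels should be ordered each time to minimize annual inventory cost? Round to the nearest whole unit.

Annual demand D = 2,580 × 12 = 30,960.
EOQ = √(2DS / H) = √(2 × 30,960 × 267 / 1.42).
= √(16,532,640 / 1.42) = √11,642,704.2254 ≈ 3412.141.

Q* ≈ 3,412 panels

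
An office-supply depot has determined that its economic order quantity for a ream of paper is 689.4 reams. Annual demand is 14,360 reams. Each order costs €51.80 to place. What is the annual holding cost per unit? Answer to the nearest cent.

Squaring Q* = √(2DS/H) gives Q*² = 2DS/H.
From Q* = √(2DS/H): H = 2DS / Q*² = 2 × 14,360 × 51.8 / 689.4² = 3.1302.

H ≈ €3.13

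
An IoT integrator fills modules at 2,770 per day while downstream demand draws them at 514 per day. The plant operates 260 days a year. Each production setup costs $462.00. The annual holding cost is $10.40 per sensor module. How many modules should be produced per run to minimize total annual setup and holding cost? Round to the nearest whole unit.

Q* ≈ 3,818 modules

Annual demand D = 514 × 260 = 133,640.
Production build-up factor (1 − d/p) = 1 − 514/2,770 = 0.8144.
Q* = √(2DS / (H(1 − d/p))) = √(2 × 133,640 × 462 / (10.4 × 0.8144)).
= √(123,483,360 / 8.4702) ≈ 3818.193.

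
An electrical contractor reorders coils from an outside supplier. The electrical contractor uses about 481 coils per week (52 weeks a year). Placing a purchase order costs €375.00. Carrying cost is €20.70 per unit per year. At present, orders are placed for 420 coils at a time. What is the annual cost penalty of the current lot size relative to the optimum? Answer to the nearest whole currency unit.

Annual demand D = 481 × 52 = 25,012.
EOQ = √(2DS/H) = √(2 × 25,012 × 375 / 20.7) ≈ 951.96.
Cost at Q* = (D/Q*)S + (Q*/2)H = √(2DSH) ≈ €19,705.62.
Cost at Q = 420: (25,012/420)×375 + (420/2)×20.7 = €22,332.14 + €4,347.00 = €26,679.14.
Excess = €26,679.14 − €19,705.62 = €6,973.53.

Extra cost ≈ €6,974 per year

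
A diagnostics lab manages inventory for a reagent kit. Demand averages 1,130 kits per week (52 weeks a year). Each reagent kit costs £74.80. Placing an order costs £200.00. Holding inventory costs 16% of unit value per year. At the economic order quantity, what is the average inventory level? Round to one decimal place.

Average inventory ≈ 700.7 kits

Annual demand D = 1,130 × 52 = 58,760.
Holding cost H = 0.16 × £74.80 = £11.9680 per unit per year.
Q* = √(2DS/H) = √(2 × 58,760 × 200 / 11.968) ≈ 1401.39.
Average inventory = Q*/2 ≈ 1401.39 / 2 = 700.697.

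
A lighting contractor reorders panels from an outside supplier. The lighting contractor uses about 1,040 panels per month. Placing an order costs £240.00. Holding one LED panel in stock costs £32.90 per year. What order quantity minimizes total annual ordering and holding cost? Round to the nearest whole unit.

Annual demand D = 1,040 × 12 = 12,480.
EOQ = √(2DS / H) = √(2 × 12,480 × 240 / 32.9).
= √(5,990,400 / 32.9) = √182,079.0274 ≈ 426.707.

Q* ≈ 427 panels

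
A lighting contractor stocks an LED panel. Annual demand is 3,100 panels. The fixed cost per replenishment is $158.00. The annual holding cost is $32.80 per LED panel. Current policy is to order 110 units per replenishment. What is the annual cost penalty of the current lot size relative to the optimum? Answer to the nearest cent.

Extra cost ≈ $588.32 per year

EOQ = √(2DS/H) = √(2 × 3,100 × 158 / 32.8) ≈ 172.82.
Cost at Q* = (D/Q*)S + (Q*/2)H = √(2DSH) ≈ $5,668.41.
Cost at Q = 110: (3,100/110)×158 + (110/2)×32.8 = $4,452.73 + $1,804.00 = $6,256.73.
Excess = $6,256.73 − $5,668.41 = $588.32.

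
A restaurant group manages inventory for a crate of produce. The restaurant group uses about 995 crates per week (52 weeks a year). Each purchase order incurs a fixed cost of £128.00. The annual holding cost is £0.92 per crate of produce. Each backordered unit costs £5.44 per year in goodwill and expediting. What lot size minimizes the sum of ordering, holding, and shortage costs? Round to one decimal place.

Annual demand D = 995 × 52 = 51,740.
With planned backorders, Q* = √(2DS/H) · √((H+B)/B).
√(2DS/H) = √(2 × 51,740 × 128 / 0.92) = 3794.367.
√((H+B)/B) = √((0.92+5.44)/5.44) = 1.0813.
Q* ≈ 4102.687.

Q* ≈ 4,102.7 crates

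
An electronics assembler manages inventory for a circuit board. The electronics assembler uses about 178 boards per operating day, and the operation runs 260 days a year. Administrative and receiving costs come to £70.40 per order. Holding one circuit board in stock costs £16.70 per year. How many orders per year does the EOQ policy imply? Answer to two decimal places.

N ≈ 74.09 orders per year

Annual demand D = 178 × 260 = 46,280.
EOQ = √(2DS/H) = √(2 × 46,280 × 70.4 / 16.7) ≈ 624.65.
Orders per year = D / Q* = 46,280 / 624.65 ≈ 74.089.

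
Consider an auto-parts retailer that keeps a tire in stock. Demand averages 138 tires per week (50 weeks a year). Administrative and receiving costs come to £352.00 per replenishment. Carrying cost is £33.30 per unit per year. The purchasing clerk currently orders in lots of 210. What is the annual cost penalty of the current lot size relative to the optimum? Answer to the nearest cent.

Extra cost ≈ £2,343.80 per year

Annual demand D = 138 × 50 = 6,900.
EOQ = √(2DS/H) = √(2 × 6,900 × 352 / 33.3) ≈ 381.93.
Cost at Q* = (D/Q*)S + (Q*/2)H = √(2DSH) ≈ £12,718.41.
Cost at Q = 210: (6,900/210)×352 + (210/2)×33.3 = £11,565.71 + £3,496.50 = £15,062.21.
Excess = £15,062.21 − £12,718.41 = £2,343.80.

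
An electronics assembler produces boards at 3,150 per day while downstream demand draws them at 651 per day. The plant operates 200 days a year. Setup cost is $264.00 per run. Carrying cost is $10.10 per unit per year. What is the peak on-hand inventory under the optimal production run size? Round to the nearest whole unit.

I_max ≈ 2,324 boards

Annual demand D = 651 × 200 = 130,200.
Production build-up factor (1 − d/p) = 1 − 651/3,150 = 0.7933.
Q* = √(2DS / (H(1 − d/p))) = √(2 × 130,200 × 264 / (10.1 × 0.7933)).
= √(68,745,600 / 8.0127) ≈ 2929.098.
Maximum inventory = Q*(1 − d/p) = 2929.098 × 0.7933 ≈ 2323.751.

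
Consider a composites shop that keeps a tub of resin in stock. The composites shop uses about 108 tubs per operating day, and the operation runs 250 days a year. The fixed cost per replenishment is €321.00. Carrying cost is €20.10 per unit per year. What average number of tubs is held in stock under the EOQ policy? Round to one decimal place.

Average inventory ≈ 464.3 tubs

Annual demand D = 108 × 250 = 27,000.
The optimal lot size = √(2DS/H) = √(2 × 27,000 × 321 / 20.1) ≈ 928.65.
Average inventory = Q*/2 ≈ 928.65 / 2 = 464.324.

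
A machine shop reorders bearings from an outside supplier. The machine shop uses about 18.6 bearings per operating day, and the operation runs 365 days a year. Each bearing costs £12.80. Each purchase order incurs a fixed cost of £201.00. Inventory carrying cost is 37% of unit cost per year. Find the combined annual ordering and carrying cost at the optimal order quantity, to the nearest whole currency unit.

TC* ≈ £3,595

Annual demand D = 18.6 × 365 = 6,789.
Holding cost H = 0.37 × £12.80 = £4.7360 per unit per year.
EOQ = √(2DS/H) = √(2 × 6,789 × 201 / 4.736) ≈ 759.12.
At Q*, ordering cost (D/Q*)S equals holding cost (Q*/2)H, each = √(DSH/2).
Minimum total = √(2DSH) = √(2 × 6,789 × 201 × 4.736) ≈ 3595.189.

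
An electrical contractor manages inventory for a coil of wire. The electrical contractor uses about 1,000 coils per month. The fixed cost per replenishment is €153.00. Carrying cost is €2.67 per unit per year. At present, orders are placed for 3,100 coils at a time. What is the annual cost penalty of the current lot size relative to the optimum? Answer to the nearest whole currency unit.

Annual demand D = 1,000 × 12 = 12,000.
EOQ = √(2DS/H) = √(2 × 12,000 × 153 / 2.67) ≈ 1172.72.
Cost at Q* = (D/Q*)S + (Q*/2)H = √(2DSH) ≈ €3,131.17.
Cost at Q = 3,100: (12,000/3,100)×153 + (3,100/2)×2.67 = €592.26 + €4,138.50 = €4,730.76.
Excess = €4,730.76 − €3,131.17 = €1,599.59.

Extra cost ≈ €1,600 per year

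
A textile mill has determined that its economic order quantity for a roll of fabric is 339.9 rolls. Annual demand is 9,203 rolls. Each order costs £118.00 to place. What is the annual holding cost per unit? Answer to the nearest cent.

H ≈ £18.80

Invert the EOQ relation Q*² = 2DS/H.
From Q* = √(2DS/H): H = 2DS / Q*² = 2 × 9,203 × 118 / 339.9² = 18.7992.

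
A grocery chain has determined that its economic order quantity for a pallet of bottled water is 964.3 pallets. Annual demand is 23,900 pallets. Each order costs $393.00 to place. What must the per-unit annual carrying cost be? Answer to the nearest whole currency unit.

H ≈ $20

Invert the EOQ relation Q*² = 2DS/H.
From Q* = √(2DS/H): H = 2DS / Q*² = 2 × 23,900 × 393 / 964.3² = 20.2021.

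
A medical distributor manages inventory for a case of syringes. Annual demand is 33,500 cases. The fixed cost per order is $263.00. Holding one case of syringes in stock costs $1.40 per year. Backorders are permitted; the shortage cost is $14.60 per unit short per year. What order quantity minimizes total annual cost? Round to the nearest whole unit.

Q* ≈ 3,714 cases

With planned backorders, Q* = √(2DS/H) · √((H+B)/B).
√(2DS/H) = √(2 × 33,500 × 263 / 1.4) = 3547.736.
√((H+B)/B) = √((1.4+14.6)/14.6) = 1.0468.
Q* ≈ 3713.939.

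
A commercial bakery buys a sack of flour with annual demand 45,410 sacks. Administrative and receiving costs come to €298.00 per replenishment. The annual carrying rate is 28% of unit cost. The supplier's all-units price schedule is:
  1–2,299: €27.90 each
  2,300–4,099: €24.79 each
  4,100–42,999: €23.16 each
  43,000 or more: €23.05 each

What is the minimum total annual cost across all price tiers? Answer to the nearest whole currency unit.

Holding cost per unit per year at price C is H = 0.28·C.
Candidates are each tier's EOQ (if it falls in that tier) and each price-break quantity.
EOQ at €27.90 = 1861.3 (feasible in tier 1): TC = 45,410×€27.90 + (45,410/1861.3)×298 + (1861.3/2)×0.28×€27.90 = €1,281,479.52.
EOQ at €24.79 = 1974.6 < 2300, so use break Q=2300: TC = 45,410×€24.79 + (45,410/2300.0)×298 + (2300.0/2)×0.28×€24.79 = €1,139,579.84.
EOQ at €23.16 = 2042.9 < 4100, so use break Q=4100: TC = 45,410×€23.16 + (45,410/4100.0)×298 + (4100.0/2)×0.28×€23.16 = €1,068,289.97.
EOQ at €23.05 = 2047.8 < 43000, so use break Q=43000: TC = 45,410×€23.05 + (45,410/43000.0)×298 + (43000.0/2)×0.28×€23.05 = €1,185,776.20.
Lowest total cost among the candidates is at Q = 4100.0.

TC* ≈ €1,068,290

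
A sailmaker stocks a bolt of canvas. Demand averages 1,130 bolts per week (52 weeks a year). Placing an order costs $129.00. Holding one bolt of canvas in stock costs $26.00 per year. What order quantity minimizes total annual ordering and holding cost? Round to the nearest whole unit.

Q* ≈ 764 bolts

Annual demand D = 1,130 × 52 = 58,760.
EOQ = √(2DS / H) = √(2 × 58,760 × 129 / 26).
= √(15,160,080 / 26) = √583,080 ≈ 763.597.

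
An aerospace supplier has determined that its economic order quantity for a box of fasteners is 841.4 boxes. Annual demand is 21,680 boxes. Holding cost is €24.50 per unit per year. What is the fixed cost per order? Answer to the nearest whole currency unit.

Squaring Q* = √(2DS/H) gives Q*² = 2DS/H.
From Q* = √(2DS/H): S = Q*²H / (2D) = 841.4² × 24.5 / (2 × 21,680) = 400.0201.

S ≈ €400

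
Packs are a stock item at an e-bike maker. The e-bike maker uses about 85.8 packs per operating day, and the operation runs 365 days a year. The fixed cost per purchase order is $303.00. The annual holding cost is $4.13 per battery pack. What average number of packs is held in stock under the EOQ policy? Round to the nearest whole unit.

Annual demand D = 85.8 × 365 = 31,317.
EOQ = √(2DS/H) = √(2 × 31,317 × 303 / 4.13) ≈ 2143.64.
Average inventory = Q*/2 ≈ 2143.64 / 2 = 1071.819.

Average inventory ≈ 1,072 packs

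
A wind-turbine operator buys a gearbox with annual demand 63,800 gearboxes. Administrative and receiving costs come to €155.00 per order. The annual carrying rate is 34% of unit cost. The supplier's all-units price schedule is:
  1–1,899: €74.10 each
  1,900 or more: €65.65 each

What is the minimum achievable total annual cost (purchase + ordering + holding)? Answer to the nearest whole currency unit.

TC* ≈ €4,214,880

Holding cost per unit per year at price C is H = 0.34·C.
Evaluate total cost at each tier's feasible EOQ or, if the EOQ is below the tier, at the tier's minimum quantity.
EOQ at €74.10 = 886.0 (feasible in tier 1): TC = 63,800×€74.10 + (63,800/886.0)×155 + (886.0/2)×0.34×€74.10 = €4,749,902.34.
EOQ at €65.65 = 941.3 < 1900, so use break Q=1900: TC = 63,800×€65.65 + (63,800/1900.0)×155 + (1900.0/2)×0.34×€65.65 = €4,214,879.69.
Lowest total cost among the candidates is at Q = 1900.0.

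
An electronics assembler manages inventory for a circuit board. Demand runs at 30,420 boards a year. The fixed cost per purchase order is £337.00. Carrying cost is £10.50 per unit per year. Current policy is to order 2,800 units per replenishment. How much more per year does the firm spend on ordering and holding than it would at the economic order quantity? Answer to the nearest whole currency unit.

Extra cost ≈ £3,689 per year

EOQ = √(2DS/H) = √(2 × 30,420 × 337 / 10.5) ≈ 1397.38.
Cost at Q* = (D/Q*)S + (Q*/2)H = √(2DSH) ≈ £14,672.50.
Cost at Q = 2,800: (30,420/2,800)×337 + (2,800/2)×10.5 = £3,661.26 + £14,700.00 = £18,361.26.
Excess = £18,361.26 − £14,672.50 = £3,688.76.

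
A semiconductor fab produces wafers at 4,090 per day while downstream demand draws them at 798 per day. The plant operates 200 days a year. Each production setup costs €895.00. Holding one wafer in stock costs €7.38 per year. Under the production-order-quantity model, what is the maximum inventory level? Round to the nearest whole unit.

I_max ≈ 5,582 wafers

Annual demand D = 798 × 200 = 159,600.
Production build-up factor (1 − d/p) = 1 − 798/4,090 = 0.8049.
Q* = √(2DS / (H(1 − d/p))) = √(2 × 159,600 × 895 / (7.38 × 0.8049)).
= √(285,684,000 / 5.9401) ≈ 6935.001.
Maximum inventory = Q*(1 − d/p) = 6935.001 × 0.8049 ≈ 5581.913.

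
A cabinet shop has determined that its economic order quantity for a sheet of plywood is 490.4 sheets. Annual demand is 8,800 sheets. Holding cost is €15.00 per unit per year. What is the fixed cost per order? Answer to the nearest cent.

S ≈ €204.96

Squaring Q* = √(2DS/H) gives Q*² = 2DS/H.
From Q* = √(2DS/H): S = Q*²H / (2D) = 490.4² × 15 / (2 × 8,800) = 204.9649.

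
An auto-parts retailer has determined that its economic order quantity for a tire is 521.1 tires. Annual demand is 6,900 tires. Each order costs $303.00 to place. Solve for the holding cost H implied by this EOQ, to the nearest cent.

H ≈ $15.40

Squaring Q* = √(2DS/H) gives Q*² = 2DS/H.
From Q* = √(2DS/H): H = 2DS / Q*² = 2 × 6,900 × 303 / 521.1² = 15.3985.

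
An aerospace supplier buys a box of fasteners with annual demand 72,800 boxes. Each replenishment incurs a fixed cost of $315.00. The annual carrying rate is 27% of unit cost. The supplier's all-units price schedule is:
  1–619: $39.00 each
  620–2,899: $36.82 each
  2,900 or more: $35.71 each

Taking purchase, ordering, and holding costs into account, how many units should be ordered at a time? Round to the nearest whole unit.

Q* ≈ 2,900 boxes

Holding cost per unit per year at price C is H = 0.27·C.
For each price level, check whether its EOQ is feasible; otherwise the best quantity at that price is the breakpoint.
Tier 1 ($39.00): EOQ = 2087.0 exceeds tier's upper bound 619, so this tier is dominated.
EOQ at $36.82 = 2147.9 (feasible in tier 2): TC = 72,800×$36.82 + (72,800/2147.9)×315 + (2147.9/2)×0.27×$36.82 = $2,701,849.04.
EOQ at $35.71 = 2181.0 < 2900, so use break Q=2900: TC = 72,800×$35.71 + (72,800/2900.0)×315 + (2900.0/2)×0.27×$35.71 = $2,621,576.05.
Lowest total cost is $2,621,576.05 at Q = 2900.0.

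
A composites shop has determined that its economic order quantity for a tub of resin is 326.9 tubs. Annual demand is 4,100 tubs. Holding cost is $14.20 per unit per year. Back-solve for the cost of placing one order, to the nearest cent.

S ≈ $185.06

Squaring Q* = √(2DS/H) gives Q*² = 2DS/H.
From Q* = √(2DS/H): S = Q*²H / (2D) = 326.9² × 14.2 / (2 × 4,100) = 185.0565.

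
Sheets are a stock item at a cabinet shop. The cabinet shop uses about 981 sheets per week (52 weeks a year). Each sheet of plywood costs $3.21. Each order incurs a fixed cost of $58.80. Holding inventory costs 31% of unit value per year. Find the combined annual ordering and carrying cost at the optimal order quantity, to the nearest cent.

TC* ≈ $2,443.28

Annual demand D = 981 × 52 = 51,012.
Holding cost H = 0.31 × $3.21 = $0.9951 per unit per year.
Q* = √(2DS/H) = √(2 × 51,012 × 58.8 / 0.9951) ≈ 2455.31.
At the optimum the two cost components are equal, so total cost = 2·(Q*/2)H = Q*·H.
Minimum total = √(2DSH) = √(2 × 51,012 × 58.8 × 0.9951) ≈ 2443.280.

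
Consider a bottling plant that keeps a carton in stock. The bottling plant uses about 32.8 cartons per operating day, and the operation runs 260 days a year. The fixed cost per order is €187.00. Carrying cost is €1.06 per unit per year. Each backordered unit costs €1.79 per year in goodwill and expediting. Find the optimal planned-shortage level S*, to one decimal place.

S* ≈ 814.1 cartons

Annual demand D = 32.8 × 260 = 8,528.
With planned backorders, Q* = √(2DS/H) · √((H+B)/B).
√(2DS/H) = √(2 × 8,528 × 187 / 1.06) = 1734.628.
√((H+B)/B) = √((1.06+1.79)/1.79) = 1.2618.
Q* ≈ 2188.781.
S* = Q* · H/(H+B) = 2188.781 × 1.06/2.85 ≈ 814.073.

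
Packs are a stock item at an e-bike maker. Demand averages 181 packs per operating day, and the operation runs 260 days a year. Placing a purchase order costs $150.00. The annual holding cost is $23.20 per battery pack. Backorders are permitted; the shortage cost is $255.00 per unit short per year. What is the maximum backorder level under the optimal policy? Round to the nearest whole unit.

S* ≈ 68 packs

Annual demand D = 181 × 260 = 47,060.
With planned backorders, Q* = √(2DS/H) · √((H+B)/B).
√(2DS/H) = √(2 × 47,060 × 150 / 23.2) = 780.086.
√((H+B)/B) = √((23.2+255)/255) = 1.0445.
Q* ≈ 814.800.
S* = Q* · H/(H+B) = 814.800 × 23.2/278.2 ≈ 67.949.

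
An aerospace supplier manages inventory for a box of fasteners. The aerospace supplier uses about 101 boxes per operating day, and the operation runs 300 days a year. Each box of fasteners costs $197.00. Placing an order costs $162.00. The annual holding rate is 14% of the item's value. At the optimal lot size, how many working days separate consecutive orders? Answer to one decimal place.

Annual demand D = 101 × 300 = 30,300.
Holding cost H = 0.14 × $197.00 = $27.5800 per unit per year.
EOQ = √(2DS/H) = √(2 × 30,300 × 162 / 27.58) ≈ 596.62.
Cycle time = Q*/D × 300 = 596.62 / 30,300 × 300 ≈ 5.907 days.

T ≈ 5.9 days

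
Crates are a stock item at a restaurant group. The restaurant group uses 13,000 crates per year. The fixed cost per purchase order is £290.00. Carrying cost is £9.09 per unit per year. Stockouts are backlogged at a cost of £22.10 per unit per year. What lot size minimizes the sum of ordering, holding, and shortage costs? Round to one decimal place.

Q* ≈ 1,082.0 crates

With planned backorders, Q* = √(2DS/H) · √((H+B)/B).
√(2DS/H) = √(2 × 13,000 × 290 / 9.09) = 910.760.
√((H+B)/B) = √((9.09+22.1)/22.1) = 1.1880.
Q* ≈ 1081.970.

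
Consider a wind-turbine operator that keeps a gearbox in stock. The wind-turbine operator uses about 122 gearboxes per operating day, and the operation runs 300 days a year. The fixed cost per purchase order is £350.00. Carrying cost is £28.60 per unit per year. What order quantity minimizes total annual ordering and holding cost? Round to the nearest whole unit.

Q* ≈ 946 gearboxes

Annual demand D = 122 × 300 = 36,600.
EOQ = √(2DS / H) = √(2 × 36,600 × 350 / 28.6).
= √(25,620,000 / 28.6) = √895,804.1958 ≈ 946.469.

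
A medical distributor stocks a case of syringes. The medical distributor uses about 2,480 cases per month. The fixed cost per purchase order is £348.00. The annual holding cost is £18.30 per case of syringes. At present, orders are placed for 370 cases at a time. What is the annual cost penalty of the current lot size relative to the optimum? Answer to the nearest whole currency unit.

Annual demand D = 2,480 × 12 = 29,760.
EOQ = √(2DS/H) = √(2 × 29,760 × 348 / 18.3) ≈ 1063.89.
Cost at Q* = (D/Q*)S + (Q*/2)H = √(2DSH) ≈ £19,469.13.
Cost at Q = 370: (29,760/370)×348 + (370/2)×18.3 = £27,990.49 + £3,385.50 = £31,375.99.
Excess = £31,375.99 − £19,469.13 = £11,906.85.

Extra cost ≈ £11,907 per year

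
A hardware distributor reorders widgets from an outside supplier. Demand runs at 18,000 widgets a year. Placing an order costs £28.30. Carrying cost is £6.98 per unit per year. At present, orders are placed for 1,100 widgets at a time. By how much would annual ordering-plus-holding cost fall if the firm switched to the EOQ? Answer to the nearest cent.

EOQ = √(2DS/H) = √(2 × 18,000 × 28.3 / 6.98) ≈ 382.05.
Cost at Q* = (D/Q*)S + (Q*/2)H = √(2DSH) ≈ £2,666.69.
Cost at Q = 1,100: (18,000/1,100)×28.3 + (1,100/2)×6.98 = £463.09 + £3,839.00 = £4,302.09.
Excess = £4,302.09 − £2,666.69 = £1,635.40.

Extra cost ≈ £1,635.40 per year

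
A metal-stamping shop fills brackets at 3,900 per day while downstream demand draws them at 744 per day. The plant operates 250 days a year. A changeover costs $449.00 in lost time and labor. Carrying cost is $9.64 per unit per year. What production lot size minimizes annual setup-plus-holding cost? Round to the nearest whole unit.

Annual demand D = 744 × 250 = 186,000.
Production build-up factor (1 − d/p) = 1 − 744/3,900 = 0.8092.
Q* = √(2DS / (H(1 − d/p))) = √(2 × 186,000 × 449 / (9.64 × 0.8092)).
= √(167,028,000 / 7.801) ≈ 4627.218.

Q* ≈ 4,627 brackets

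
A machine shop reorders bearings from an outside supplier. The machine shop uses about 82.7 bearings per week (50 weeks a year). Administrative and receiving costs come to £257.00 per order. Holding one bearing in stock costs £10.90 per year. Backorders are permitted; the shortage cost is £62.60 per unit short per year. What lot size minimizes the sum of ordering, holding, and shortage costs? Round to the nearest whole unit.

Q* ≈ 478 bearings

Annual demand D = 82.7 × 50 = 4,135.
With planned backorders, Q* = √(2DS/H) · √((H+B)/B).
√(2DS/H) = √(2 × 4,135 × 257 / 10.9) = 441.577.
√((H+B)/B) = √((10.9+62.6)/62.6) = 1.0836.
Q* ≈ 478.479.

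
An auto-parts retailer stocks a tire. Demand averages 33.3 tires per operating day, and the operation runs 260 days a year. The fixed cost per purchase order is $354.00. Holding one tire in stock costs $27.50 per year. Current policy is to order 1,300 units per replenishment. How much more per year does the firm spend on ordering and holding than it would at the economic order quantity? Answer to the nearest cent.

Extra cost ≈ $7,249.14 per year

Annual demand D = 33.3 × 260 = 8,658.
EOQ = √(2DS/H) = √(2 × 8,658 × 354 / 27.5) ≈ 472.13.
Cost at Q* = (D/Q*)S + (Q*/2)H = √(2DSH) ≈ $12,983.50.
Cost at Q = 1,300: (8,658/1,300)×354 + (1,300/2)×27.5 = $2,357.64 + $17,875.00 = $20,232.64.
Excess = $20,232.64 − $12,983.50 = $7,249.14.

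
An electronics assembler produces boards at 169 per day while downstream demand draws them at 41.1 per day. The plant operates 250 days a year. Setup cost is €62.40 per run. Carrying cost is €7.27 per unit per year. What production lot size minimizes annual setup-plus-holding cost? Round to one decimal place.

Q* ≈ 482.8 boards

Annual demand D = 41.1 × 250 = 10,275.
Production build-up factor (1 − d/p) = 1 − 41.1/169 = 0.7568.
Q* = √(2DS / (H(1 − d/p))) = √(2 × 10,275 × 62.4 / (7.27 × 0.7568)).
= √(1,282,320 / 5.502) ≈ 482.769.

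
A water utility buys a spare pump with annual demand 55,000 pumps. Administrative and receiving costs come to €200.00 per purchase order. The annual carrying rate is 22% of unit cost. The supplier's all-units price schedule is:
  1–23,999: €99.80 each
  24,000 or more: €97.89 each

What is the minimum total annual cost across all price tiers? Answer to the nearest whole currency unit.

TC* ≈ €5,510,978

Holding cost per unit per year at price C is H = 0.22·C.
For each price level, check whether its EOQ is feasible; otherwise the best quantity at that price is the breakpoint.
EOQ at €99.80 = 1001.0 (feasible in tier 1): TC = 55,000×€99.80 + (55,000/1001.0)×200 + (1001.0/2)×0.22×€99.80 = €5,510,977.99.
EOQ at €97.89 = 1010.7 < 24000, so use break Q=24000: TC = 55,000×€97.89 + (55,000/24000.0)×200 + (24000.0/2)×0.22×€97.89 = €5,642,837.93.
Lowest total cost among the candidates is at Q = 1001.0.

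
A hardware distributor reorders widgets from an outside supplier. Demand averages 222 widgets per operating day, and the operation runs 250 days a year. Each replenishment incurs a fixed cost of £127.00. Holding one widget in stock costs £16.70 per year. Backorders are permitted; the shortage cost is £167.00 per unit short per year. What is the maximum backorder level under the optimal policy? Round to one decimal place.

S* ≈ 87.6 widgets

Annual demand D = 222 × 250 = 55,500.
With planned backorders, Q* = √(2DS/H) · √((H+B)/B).
√(2DS/H) = √(2 × 55,500 × 127 / 16.7) = 918.766.
√((H+B)/B) = √((16.7+167)/167) = 1.0488.
Q* ≈ 963.610.
S* = Q* · H/(H+B) = 963.610 × 16.7/183.7 ≈ 87.601.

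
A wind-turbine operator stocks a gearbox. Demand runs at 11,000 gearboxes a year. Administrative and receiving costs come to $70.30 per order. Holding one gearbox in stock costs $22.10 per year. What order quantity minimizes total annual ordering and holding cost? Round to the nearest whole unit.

EOQ = √(2DS / H) = √(2 × 11,000 × 70.3 / 22.1).
= √(1,546,600 / 22.1) = √69,981.9005 ≈ 264.541.

Q* ≈ 265 gearboxes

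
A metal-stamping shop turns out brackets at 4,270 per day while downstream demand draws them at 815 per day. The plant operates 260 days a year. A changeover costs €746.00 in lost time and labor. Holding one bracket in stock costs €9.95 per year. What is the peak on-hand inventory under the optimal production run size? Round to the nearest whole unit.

I_max ≈ 5,070 brackets

Annual demand D = 815 × 260 = 211,900.
Production build-up factor (1 − d/p) = 1 − 815/4,270 = 0.8091.
Q* = √(2DS / (H(1 − d/p))) = √(2 × 211,900 × 746 / (9.95 × 0.8091)).
= √(316,154,800 / 8.0509) ≈ 6266.546.
Maximum inventory = Q*(1 − d/p) = 6266.546 × 0.8091 ≈ 5070.473.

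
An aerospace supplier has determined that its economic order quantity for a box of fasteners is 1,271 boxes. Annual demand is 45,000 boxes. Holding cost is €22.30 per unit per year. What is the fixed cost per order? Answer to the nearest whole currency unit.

The basic EOQ model gives Q* = √(2DS/H); rearrange for the unknown.
From Q* = √(2DS/H): S = Q*²H / (2D) = 1,271² × 22.3 / (2 × 45,000) = 400.2704.

S ≈ €400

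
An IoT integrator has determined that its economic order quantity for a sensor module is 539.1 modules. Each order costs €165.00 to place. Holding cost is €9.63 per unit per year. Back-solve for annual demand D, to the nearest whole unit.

D ≈ 8,481 modules per year

Invert the EOQ relation Q*² = 2DS/H.
From Q* = √(2DS/H): D = Q*²H / (2S) = 539.1² × 9.63 / (2 × 165) = 8481.077.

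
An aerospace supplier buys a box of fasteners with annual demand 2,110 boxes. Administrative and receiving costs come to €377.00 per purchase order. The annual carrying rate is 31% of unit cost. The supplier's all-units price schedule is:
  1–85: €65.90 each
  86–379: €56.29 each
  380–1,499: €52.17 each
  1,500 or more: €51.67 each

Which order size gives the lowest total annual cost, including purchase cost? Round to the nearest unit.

Q* ≈ 380 boxes

Holding cost per unit per year at price C is H = 0.31·C.
Evaluate total cost at each tier's feasible EOQ or, if the EOQ is below the tier, at the tier's minimum quantity.
Tier 1 (€65.90): EOQ = 279.1 exceeds tier's upper bound 85, so this tier is dominated.
EOQ at €56.29 = 301.9 (feasible in tier 2): TC = 2,110×€56.29 + (2,110/301.9)×377 + (301.9/2)×0.31×€56.29 = €124,040.84.
EOQ at €52.17 = 313.6 < 380, so use break Q=380: TC = 2,110×€52.17 + (2,110/380.0)×377 + (380.0/2)×0.31×€52.17 = €115,244.86.
EOQ at €51.67 = 315.2 < 1500, so use break Q=1500: TC = 2,110×€51.67 + (2,110/1500.0)×377 + (1500.0/2)×0.31×€51.67 = €121,567.29.
Lowest total cost is €115,244.86 at Q = 380.0.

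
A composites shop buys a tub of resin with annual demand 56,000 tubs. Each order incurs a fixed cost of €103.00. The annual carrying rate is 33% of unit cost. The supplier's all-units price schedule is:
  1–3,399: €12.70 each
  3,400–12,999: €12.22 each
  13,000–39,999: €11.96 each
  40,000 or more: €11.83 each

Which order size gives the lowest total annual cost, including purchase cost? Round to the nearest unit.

Q* ≈ 3,400 tubs

Holding cost per unit per year at price C is H = 0.33·C.
Candidates are each tier's EOQ (if it falls in that tier) and each price-break quantity.
EOQ at €12.70 = 1659.1 (feasible in tier 1): TC = 56,000×€12.70 + (56,000/1659.1)×103 + (1659.1/2)×0.33×€12.70 = €718,153.23.
EOQ at €12.22 = 1691.4 < 3400, so use break Q=3400: TC = 56,000×€12.22 + (56,000/3400.0)×103 + (3400.0/2)×0.33×€12.22 = €692,871.89.
EOQ at €11.96 = 1709.6 < 13000, so use break Q=13000: TC = 56,000×€11.96 + (56,000/13000.0)×103 + (13000.0/2)×0.33×€11.96 = €695,857.89.
EOQ at €11.83 = 1719.0 < 40000, so use break Q=40000: TC = 56,000×€11.83 + (56,000/40000.0)×103 + (40000.0/2)×0.33×€11.83 = €740,702.20.
Lowest total cost is €692,871.89 at Q = 3400.0.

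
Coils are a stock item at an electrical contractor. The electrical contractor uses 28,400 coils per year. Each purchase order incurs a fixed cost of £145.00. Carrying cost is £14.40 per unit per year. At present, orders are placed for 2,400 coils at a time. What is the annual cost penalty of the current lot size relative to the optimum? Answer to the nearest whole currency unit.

Extra cost ≈ £8,106 per year

EOQ = √(2DS/H) = √(2 × 28,400 × 145 / 14.4) ≈ 756.27.
Cost at Q* = (D/Q*)S + (Q*/2)H = √(2DSH) ≈ £10,890.29.
Cost at Q = 2,400: (28,400/2,400)×145 + (2,400/2)×14.4 = £1,715.83 + £17,280.00 = £18,995.83.
Excess = £18,995.83 − £10,890.29 = £8,105.54.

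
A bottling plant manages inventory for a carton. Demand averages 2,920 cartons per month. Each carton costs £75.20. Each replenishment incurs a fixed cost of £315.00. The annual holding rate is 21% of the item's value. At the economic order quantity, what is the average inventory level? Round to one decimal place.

Average inventory ≈ 591.2 cartons

Annual demand D = 2,920 × 12 = 35,040.
Holding cost H = 0.21 × £75.20 = £15.7920 per unit per year.
EOQ = √(2DS/H) = √(2 × 35,040 × 315 / 15.792) ≈ 1182.32.
Average inventory = Q*/2 ≈ 1182.32 / 2 = 591.158.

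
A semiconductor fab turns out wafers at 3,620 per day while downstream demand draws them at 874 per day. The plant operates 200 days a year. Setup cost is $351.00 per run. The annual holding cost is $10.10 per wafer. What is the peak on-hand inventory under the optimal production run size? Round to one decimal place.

I_max ≈ 3,035.8 wafers

Annual demand D = 874 × 200 = 174,800.
Production build-up factor (1 − d/p) = 1 − 874/3,620 = 0.7586.
Q* = √(2DS / (H(1 − d/p))) = √(2 × 174,800 × 351 / (10.1 × 0.7586)).
= √(122,709,600 / 7.6615) ≈ 4002.051.
Maximum inventory = Q*(1 − d/p) = 4002.051 × 0.7586 ≈ 3035.810.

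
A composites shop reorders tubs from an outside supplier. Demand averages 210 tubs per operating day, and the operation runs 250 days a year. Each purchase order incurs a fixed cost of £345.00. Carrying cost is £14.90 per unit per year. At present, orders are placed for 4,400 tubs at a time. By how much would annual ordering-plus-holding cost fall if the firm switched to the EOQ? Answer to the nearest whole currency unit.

Annual demand D = 210 × 250 = 52,500.
EOQ = √(2DS/H) = √(2 × 52,500 × 345 / 14.9) ≈ 1559.23.
Cost at Q* = (D/Q*)S + (Q*/2)H = √(2DSH) ≈ £23,232.57.
Cost at Q = 4,400: (52,500/4,400)×345 + (4,400/2)×14.9 = £4,116.48 + £32,780.00 = £36,896.48.
Excess = £36,896.48 − £23,232.57 = £13,663.90.

Extra cost ≈ £13,664 per year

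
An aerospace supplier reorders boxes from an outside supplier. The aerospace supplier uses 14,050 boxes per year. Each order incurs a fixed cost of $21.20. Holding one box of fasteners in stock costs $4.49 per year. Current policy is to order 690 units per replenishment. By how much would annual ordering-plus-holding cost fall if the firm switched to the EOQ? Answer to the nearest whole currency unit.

Extra cost ≈ $345 per year

EOQ = √(2DS/H) = √(2 × 14,050 × 21.2 / 4.49) ≈ 364.25.
Cost at Q* = (D/Q*)S + (Q*/2)H = √(2DSH) ≈ $1,635.48.
Cost at Q = 690: (14,050/690)×21.2 + (690/2)×4.49 = $431.68 + $1,549.05 = $1,980.73.
Excess = $1,980.73 − $1,635.48 = $345.25.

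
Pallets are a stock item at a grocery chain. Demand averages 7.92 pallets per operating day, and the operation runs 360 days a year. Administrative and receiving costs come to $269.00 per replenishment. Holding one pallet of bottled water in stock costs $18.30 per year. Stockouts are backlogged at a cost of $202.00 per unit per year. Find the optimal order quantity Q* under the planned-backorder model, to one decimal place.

Q* ≈ 302.4 pallets

Annual demand D = 7.92 × 360 = 2,851.2.
With planned backorders, Q* = √(2DS/H) · √((H+B)/B).
√(2DS/H) = √(2 × 2,851.2 × 269 / 18.3) = 289.521.
√((H+B)/B) = √((18.3+202)/202) = 1.0443.
Q* ≈ 302.351.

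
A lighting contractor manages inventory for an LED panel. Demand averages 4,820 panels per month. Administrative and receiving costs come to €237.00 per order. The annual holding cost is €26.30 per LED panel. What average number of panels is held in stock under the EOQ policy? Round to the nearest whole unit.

Average inventory ≈ 510 panels

Annual demand D = 4,820 × 12 = 57,840.
The optimal lot size = √(2DS/H) = √(2 × 57,840 × 237 / 26.3) ≈ 1021.00.
Average inventory = Q*/2 ≈ 1021.00 / 2 = 510.500.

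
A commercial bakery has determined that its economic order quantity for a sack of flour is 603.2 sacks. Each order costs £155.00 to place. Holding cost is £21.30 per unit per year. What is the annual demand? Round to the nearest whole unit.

D ≈ 25,000 sacks per year

Invert the EOQ relation Q*² = 2DS/H.
From Q* = √(2DS/H): D = Q*²H / (2S) = 603.2² × 21.3 / (2 × 155) = 25000.033.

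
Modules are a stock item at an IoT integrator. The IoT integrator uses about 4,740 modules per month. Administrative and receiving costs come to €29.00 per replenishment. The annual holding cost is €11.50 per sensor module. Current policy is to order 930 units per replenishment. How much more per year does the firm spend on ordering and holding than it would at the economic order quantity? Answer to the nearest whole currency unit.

Extra cost ≈ €962 per year

Annual demand D = 4,740 × 12 = 56,880.
EOQ = √(2DS/H) = √(2 × 56,880 × 29 / 11.5) ≈ 535.61.
Cost at Q* = (D/Q*)S + (Q*/2)H = √(2DSH) ≈ €6,159.46.
Cost at Q = 930: (56,880/930)×29 + (930/2)×11.5 = €1,773.68 + €5,347.50 = €7,121.18.
Excess = €7,121.18 − €6,159.46 = €961.72.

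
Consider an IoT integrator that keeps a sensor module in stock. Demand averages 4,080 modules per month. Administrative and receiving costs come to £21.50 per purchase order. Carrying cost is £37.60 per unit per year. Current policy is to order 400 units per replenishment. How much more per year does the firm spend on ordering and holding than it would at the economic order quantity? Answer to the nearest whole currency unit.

Extra cost ≈ £1,254 per year

Annual demand D = 4,080 × 12 = 48,960.
EOQ = √(2DS/H) = √(2 × 48,960 × 21.5 / 37.6) ≈ 236.63.
Cost at Q* = (D/Q*)S + (Q*/2)H = √(2DSH) ≈ £8,897.11.
Cost at Q = 400: (48,960/400)×21.5 + (400/2)×37.6 = £2,631.60 + £7,520.00 = £10,151.60.
Excess = £10,151.60 − £8,897.11 = £1,254.49.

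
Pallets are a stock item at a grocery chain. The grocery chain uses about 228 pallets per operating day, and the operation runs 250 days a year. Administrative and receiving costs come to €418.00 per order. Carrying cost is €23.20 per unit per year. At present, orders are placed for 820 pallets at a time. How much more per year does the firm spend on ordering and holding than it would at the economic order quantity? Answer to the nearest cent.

Annual demand D = 228 × 250 = 57,000.
EOQ = √(2DS/H) = √(2 × 57,000 × 418 / 23.2) ≈ 1433.17.
Cost at Q* = (D/Q*)S + (Q*/2)H = √(2DSH) ≈ €33,249.46.
Cost at Q = 820: (57,000/820)×418 + (820/2)×23.2 = €29,056.10 + €9,512.00 = €38,568.10.
Excess = €38,568.10 − €33,249.46 = €5,318.64.

Extra cost ≈ €5,318.64 per year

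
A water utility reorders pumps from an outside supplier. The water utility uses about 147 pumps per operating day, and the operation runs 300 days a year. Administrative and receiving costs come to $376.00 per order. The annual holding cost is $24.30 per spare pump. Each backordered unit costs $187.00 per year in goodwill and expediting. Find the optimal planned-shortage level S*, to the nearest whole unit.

S* ≈ 143 pumps

Annual demand D = 147 × 300 = 44,100.
With planned backorders, Q* = √(2DS/H) · √((H+B)/B).
√(2DS/H) = √(2 × 44,100 × 376 / 24.3) = 1168.221.
√((H+B)/B) = √((24.3+187)/187) = 1.0630.
Q* ≈ 1241.807.
S* = Q* · H/(H+B) = 1241.807 × 24.3/211.3 ≈ 142.811.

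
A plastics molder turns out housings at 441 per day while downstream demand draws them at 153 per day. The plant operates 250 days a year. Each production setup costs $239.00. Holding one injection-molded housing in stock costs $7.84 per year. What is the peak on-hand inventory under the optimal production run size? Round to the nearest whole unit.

Annual demand D = 153 × 250 = 38,250.
Production build-up factor (1 − d/p) = 1 − 153/441 = 0.6531.
Q* = √(2DS / (H(1 − d/p))) = √(2 × 38,250 × 239 / (7.84 × 0.6531)).
= √(18,283,500 / 5.12) ≈ 1889.708.
Maximum inventory = Q*(1 − d/p) = 1889.708 × 0.6531 ≈ 1234.095.

I_max ≈ 1,234 housings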